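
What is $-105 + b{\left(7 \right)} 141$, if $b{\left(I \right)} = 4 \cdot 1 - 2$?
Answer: $177$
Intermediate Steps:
$b{\left(I \right)} = 2$ ($b{\left(I \right)} = 4 - 2 = 2$)
$-105 + b{\left(7 \right)} 141 = -105 + 2 \cdot 141 = -105 + 282 = 177$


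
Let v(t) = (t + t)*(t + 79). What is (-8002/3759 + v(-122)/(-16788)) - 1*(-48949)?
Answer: 85800175564/1752947 ≈ 48946.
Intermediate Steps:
v(t) = 2*t*(79 + t) (v(t) = (2*t)*(79 + t) = 2*t*(79 + t))
(-8002/3759 + v(-122)/(-16788)) - 1*(-48949) = (-8002/3759 + (2*(-122)*(79 - 122))/(-16788)) - 1*(-48949) = (-8002*1/3759 + (2*(-122)*(-43))*(-1/16788)) + 48949 = (-8002/3759 + 10492*(-1/16788)) + 48949 = (-8002/3759 - 2623/4197) + 48949 = -4827139/1752947 + 48949 = 85800175564/1752947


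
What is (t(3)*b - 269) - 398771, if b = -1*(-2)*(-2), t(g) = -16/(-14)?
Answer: -2793312/7 ≈ -3.9904e+5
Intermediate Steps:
t(g) = 8/7 (t(g) = -16*(-1/14) = 8/7)
b = -4 (b = 2*(-2) = -4)
(t(3)*b - 269) - 398771 = ((8/7)*(-4) - 269) - 398771 = (-32/7 - 269) - 398771 = -1915/7 - 398771 = -2793312/7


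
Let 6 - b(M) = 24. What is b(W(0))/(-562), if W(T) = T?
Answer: 9/281 ≈ 0.032028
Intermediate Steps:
b(M) = -18 (b(M) = 6 - 1*24 = 6 - 24 = -18)
b(W(0))/(-562) = -18/(-562) = -18*(-1/562) = 9/281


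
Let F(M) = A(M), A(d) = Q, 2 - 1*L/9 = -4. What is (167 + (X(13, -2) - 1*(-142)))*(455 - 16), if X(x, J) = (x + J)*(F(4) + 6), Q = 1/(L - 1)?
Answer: 8729954/53 ≈ 1.6472e+5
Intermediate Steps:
L = 54 (L = 18 - 9*(-4) = 18 + 36 = 54)
Q = 1/53 (Q = 1/(54 - 1) = 1/53 ≈ 0.018868)
A(d) = 1/53
F(M) = 1/53
X(x, J) = 319*J/53 + 319*x/53 (X(x, J) = (x + J)*(1/53 + 6) = (J + x)*(319/53) = 319*J/53 + 319*x/53)
(167 + (X(13, -2) - 1*(-142)))*(455 - 16) = (167 + (((319/53)*(-2) + (319/53)*13) - 1*(-142)))*(455 - 16) = (167 + ((-638/53 + 4147/53) + 142))*439 = (167 + (3509/53 + 142))*439 = (167 + 11035/53)*439 = (19886/53)*439 = 8729954/53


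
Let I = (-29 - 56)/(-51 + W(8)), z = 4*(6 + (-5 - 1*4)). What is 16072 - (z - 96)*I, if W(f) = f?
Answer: 700276/43 ≈ 16285.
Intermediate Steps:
z = -12 (z = 4*(6 + (-5 - 4)) = 4*(6 - 9) = 4*(-3) = -12)
I = 85/43 (I = (-29 - 56)/(-51 + 8) = -85/(-43) = -85*(-1/43) = 85/43 ≈ 1.9767)
16072 - (z - 96)*I = 16072 - (-12 - 96)*85/43 = 16072 - (-108)*85/43 = 16072 - 1*(-9180/43) = 16072 + 9180/43 = 700276/43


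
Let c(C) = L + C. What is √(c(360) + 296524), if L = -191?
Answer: √296693 ≈ 544.70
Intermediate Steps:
c(C) = -191 + C
√(c(360) + 296524) = √((-191 + 360) + 296524) = √(169 + 296524) = √296693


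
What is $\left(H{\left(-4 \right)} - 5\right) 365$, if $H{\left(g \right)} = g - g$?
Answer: $-1825$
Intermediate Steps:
$H{\left(g \right)} = 0$
$\left(H{\left(-4 \right)} - 5\right) 365 = \left(0 - 5\right) 365 = \left(-5\right) 365 = -1825$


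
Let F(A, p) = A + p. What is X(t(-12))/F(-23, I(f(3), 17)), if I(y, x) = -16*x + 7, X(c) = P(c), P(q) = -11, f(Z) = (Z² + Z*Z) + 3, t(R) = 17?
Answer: 11/288 ≈ 0.038194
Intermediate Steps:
f(Z) = 3 + 2*Z² (f(Z) = (Z² + Z²) + 3 = 2*Z² + 3 = 3 + 2*Z²)
X(c) = -11
I(y, x) = 7 - 16*x
X(t(-12))/F(-23, I(f(3), 17)) = -11/(-23 + (7 - 16*17)) = -11/(-23 + (7 - 272)) = -11/(-23 - 265) = -11/(-288) = -11*(-1/288) = 11/288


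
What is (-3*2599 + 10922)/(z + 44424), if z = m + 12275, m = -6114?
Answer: 625/10117 ≈ 0.061777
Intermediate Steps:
z = 6161 (z = -6114 + 12275 = 6161)
(-3*2599 + 10922)/(z + 44424) = (-3*2599 + 10922)/(6161 + 44424) = (-7797 + 10922)/50585 = 3125*(1/50585) = 625/10117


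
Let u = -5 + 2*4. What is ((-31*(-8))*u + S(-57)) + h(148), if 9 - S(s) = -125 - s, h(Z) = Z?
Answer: 969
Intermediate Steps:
u = 3 (u = -5 + 8 = 3)
S(s) = 134 + s (S(s) = 9 - (-125 - s) = 9 + (125 + s) = 134 + s)
((-31*(-8))*u + S(-57)) + h(148) = (-31*(-8)*3 + (134 - 57)) + 148 = (248*3 + 77) + 148 = (744 + 77) + 148 = 821 + 148 = 969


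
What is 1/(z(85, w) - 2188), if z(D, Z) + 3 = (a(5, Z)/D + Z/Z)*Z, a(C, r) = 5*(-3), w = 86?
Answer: -17/36043 ≈ -0.00047166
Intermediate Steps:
a(C, r) = -15
z(D, Z) = -3 + Z*(1 - 15/D) (z(D, Z) = -3 + (-15/D + Z/Z)*Z = -3 + (-15/D + 1)*Z = -3 + (1 - 15/D)*Z = -3 + Z*(1 - 15/D))
1/(z(85, w) - 2188) = 1/((-3 + 86 - 15*86/85) - 2188) = 1/((-3 + 86 - 15*86*1/85) - 2188) = 1/((-3 + 86 - 258/17) - 2188) = 1/(1153/17 - 2188) = 1/(-36043/17) = -17/36043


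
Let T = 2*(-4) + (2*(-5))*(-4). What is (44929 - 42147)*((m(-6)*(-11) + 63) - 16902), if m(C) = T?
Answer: -47825362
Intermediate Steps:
T = 32 (T = -8 - 10*(-4) = -8 + 40 = 32)
m(C) = 32
(44929 - 42147)*((m(-6)*(-11) + 63) - 16902) = (44929 - 42147)*((32*(-11) + 63) - 16902) = 2782*((-352 + 63) - 16902) = 2782*(-289 - 16902) = 2782*(-17191) = -47825362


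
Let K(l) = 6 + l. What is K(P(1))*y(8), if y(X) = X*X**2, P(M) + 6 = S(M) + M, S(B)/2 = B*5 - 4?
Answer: 1536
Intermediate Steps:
S(B) = -8 + 10*B (S(B) = 2*(B*5 - 4) = 2*(5*B - 4) = 2*(-4 + 5*B) = -8 + 10*B)
P(M) = -14 + 11*M (P(M) = -6 + ((-8 + 10*M) + M) = -6 + (-8 + 11*M) = -14 + 11*M)
y(X) = X**3
K(P(1))*y(8) = (6 + (-14 + 11*1))*8**3 = (6 + (-14 + 11))*512 = (6 - 3)*512 = 3*512 = 1536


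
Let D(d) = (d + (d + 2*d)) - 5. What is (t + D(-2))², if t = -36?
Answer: 2401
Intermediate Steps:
D(d) = -5 + 4*d (D(d) = (d + 3*d) - 5 = 4*d - 5 = -5 + 4*d)
(t + D(-2))² = (-36 + (-5 + 4*(-2)))² = (-36 + (-5 - 8))² = (-36 - 13)² = (-49)² = 2401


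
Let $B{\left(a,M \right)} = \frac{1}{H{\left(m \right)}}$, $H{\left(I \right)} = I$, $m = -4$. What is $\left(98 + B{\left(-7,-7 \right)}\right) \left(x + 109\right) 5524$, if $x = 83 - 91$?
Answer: $54537071$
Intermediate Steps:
$x = -8$
$B{\left(a,M \right)} = - \frac{1}{4}$ ($B{\left(a,M \right)} = \frac{1}{-4} = - \frac{1}{4}$)
$\left(98 + B{\left(-7,-7 \right)}\right) \left(x + 109\right) 5524 = \left(98 - \frac{1}{4}\right) \left(-8 + 109\right) 5524 = \frac{391}{4} \cdot 101 \cdot 5524 = \frac{39491}{4} \cdot 5524 = 54537071$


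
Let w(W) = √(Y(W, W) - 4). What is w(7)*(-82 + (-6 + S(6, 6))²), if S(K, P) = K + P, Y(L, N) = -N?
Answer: -46*I*√11 ≈ -152.56*I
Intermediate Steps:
w(W) = √(-4 - W) (w(W) = √(-W - 4) = √(-4 - W))
w(7)*(-82 + (-6 + S(6, 6))²) = √(-4 - 1*7)*(-82 + (-6 + (6 + 6))²) = √(-4 - 7)*(-82 + (-6 + 12)²) = √(-11)*(-82 + 6²) = (I*√11)*(-82 + 36) = (I*√11)*(-46) = -46*I*√11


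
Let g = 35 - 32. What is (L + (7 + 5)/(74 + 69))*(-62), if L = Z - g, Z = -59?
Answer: 548948/143 ≈ 3838.8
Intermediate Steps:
g = 3
L = -62 (L = -59 - 1*3 = -59 - 3 = -62)
(L + (7 + 5)/(74 + 69))*(-62) = (-62 + (7 + 5)/(74 + 69))*(-62) = (-62 + 12/143)*(-62) = -8854/143*(-62) = 548948/143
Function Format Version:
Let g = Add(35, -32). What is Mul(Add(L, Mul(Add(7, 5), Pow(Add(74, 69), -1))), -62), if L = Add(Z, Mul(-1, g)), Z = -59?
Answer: Rational(548948, 143) ≈ 3838.8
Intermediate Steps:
g = 3
L = -62 (L = Add(-59, Mul(-1, 3)) = Add(-59, -3) = -62)
Mul(Add(L, Mul(Add(7, 5), Pow(Add(74, 69), -1))), -62) = Mul(Add(-62, Mul(Add(7, 5), Pow(Add(74, 69), -1))), -62) = Mul(Add(-62, Mul(12, Pow(143, -1))), -62) = Mul(Add(-62, Mul(12, Rational(1, 143))), -62) = Mul(Add(-62, Rational(12, 143)), -62) = Mul(Rational(-8854, 143), -62) = Rational(548948, 143)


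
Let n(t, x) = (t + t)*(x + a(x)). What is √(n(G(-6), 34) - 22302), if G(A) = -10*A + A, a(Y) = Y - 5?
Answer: 3*I*√1722 ≈ 124.49*I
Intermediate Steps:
a(Y) = -5 + Y
G(A) = -9*A
n(t, x) = 2*t*(-5 + 2*x) (n(t, x) = (t + t)*(x + (-5 + x)) = (2*t)*(-5 + 2*x) = 2*t*(-5 + 2*x))
√(n(G(-6), 34) - 22302) = √(2*(-9*(-6))*(-5 + 2*34) - 22302) = √(2*54*(-5 + 68) - 22302) = √(2*54*63 - 22302) = √(6804 - 22302) = √(-15498) = 3*I*√1722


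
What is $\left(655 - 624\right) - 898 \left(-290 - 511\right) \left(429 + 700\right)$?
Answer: $812087473$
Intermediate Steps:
$\left(655 - 624\right) - 898 \left(-290 - 511\right) \left(429 + 700\right) = \left(655 - 624\right) - 898 \left(\left(-801\right) 1129\right) = 31 - -812087442 = 31 + 812087442 = 812087473$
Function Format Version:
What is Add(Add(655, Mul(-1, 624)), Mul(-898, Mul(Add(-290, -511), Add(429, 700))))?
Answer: 812087473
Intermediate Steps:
Add(Add(655, Mul(-1, 624)), Mul(-898, Mul(Add(-290, -511), Add(429, 700)))) = Add(Add(655, -624), Mul(-898, Mul(-801, 1129))) = Add(31, Mul(-898, -904329)) = Add(31, 812087442) = 812087473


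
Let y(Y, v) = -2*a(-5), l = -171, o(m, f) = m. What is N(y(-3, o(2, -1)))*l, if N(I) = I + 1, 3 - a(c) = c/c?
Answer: 513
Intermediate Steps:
a(c) = 2 (a(c) = 3 - c/c = 3 - 1*1 = 3 - 1 = 2)
y(Y, v) = -4 (y(Y, v) = -2*2 = -4)
N(I) = 1 + I
N(y(-3, o(2, -1)))*l = (1 - 4)*(-171) = -3*(-171) = 513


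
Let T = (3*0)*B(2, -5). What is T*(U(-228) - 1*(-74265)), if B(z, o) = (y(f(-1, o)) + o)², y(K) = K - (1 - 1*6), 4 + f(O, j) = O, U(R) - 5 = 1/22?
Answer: 0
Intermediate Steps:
U(R) = 111/22 (U(R) = 5 + 1/22 = 111/22)
f(O, j) = -4 + O
y(K) = 5 + K (y(K) = K - (1 - 6) = K - 1*(-5) = K + 5 = 5 + K)
B(z, o) = o² (B(z, o) = ((5 + (-4 - 1)) + o)² = ((5 - 5) + o)² = (0 + o)² = o²)
T = 0 (T = (3*0)*(-5)² = 0*25 = 0)
T*(U(-228) - 1*(-74265)) = 0*(111/22 - 1*(-74265)) = 0*(111/22 + 74265) = 0*(1633941/22) = 0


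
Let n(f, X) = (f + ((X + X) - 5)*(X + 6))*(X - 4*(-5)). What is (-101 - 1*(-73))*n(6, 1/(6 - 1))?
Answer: 1592164/125 ≈ 12737.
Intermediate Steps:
n(f, X) = (20 + X)*(f + (-5 + 2*X)*(6 + X)) (n(f, X) = (f + (2*X - 5)*(6 + X))*(X + 20) = (f + (-5 + 2*X)*(6 + X))*(20 + X) = (20 + X)*(f + (-5 + 2*X)*(6 + X)))
(-101 - 1*(-73))*n(6, 1/(6 - 1)) = (-101 - 1*(-73))*(-600 + 2*(1/(6 - 1))**3 + 20*6 + 47*(1/(6 - 1))**2 + 110/(6 - 1) + 6/(6 - 1)) = (-101 + 73)*(-600 + 2*(1/5)**3 + 120 + 47*(1/5)**2 + 110/5 + 6/5) = -28*(-600 + 2*(1/5)**3 + 120 + 47*(1/5)**2 + 110*(1/5) + (1/5)*6) = -28*(-600 + 2*(1/125) + 120 + 47*(1/25) + 22 + 6/5) = -28*(-600 + 2/125 + 120 + 47/25 + 22 + 6/5) = -28*(-56863/125) = 1592164/125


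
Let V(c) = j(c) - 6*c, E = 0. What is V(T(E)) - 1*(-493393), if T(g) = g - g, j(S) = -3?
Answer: 493390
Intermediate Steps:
T(g) = 0
V(c) = -3 - 6*c
V(T(E)) - 1*(-493393) = (-3 - 6*0) - 1*(-493393) = (-3 + 0) + 493393 = -3 + 493393 = 493390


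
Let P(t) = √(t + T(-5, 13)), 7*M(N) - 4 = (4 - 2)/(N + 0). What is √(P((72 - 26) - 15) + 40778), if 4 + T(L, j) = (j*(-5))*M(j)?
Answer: √(1998122 + 63*I*√7)/7 ≈ 201.94 + 0.0084227*I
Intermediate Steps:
M(N) = 4/7 + 2/(7*N) (M(N) = 4/7 + ((4 - 2)/(N + 0))/7 = 4/7 + (2/N)/7 = 4/7 + 2/(7*N))
T(L, j) = -38/7 - 20*j/7 (T(L, j) = -4 + (j*(-5))*(2*(1 + 2*j)/(7*j)) = -4 + (-5*j)*(2*(1 + 2*j)/(7*j)) = -4 + (-10/7 - 20*j/7) = -38/7 - 20*j/7)
P(t) = √(-298/7 + t) (P(t) = √(t + (-38/7 - 20/7*13)) = √(t + (-38/7 - 260/7)) = √(t - 298/7) = √(-298/7 + t))
√(P((72 - 26) - 15) + 40778) = √(√(-2086 + 49*((72 - 26) - 15))/7 + 40778) = √(√(-2086 + 49*(46 - 15))/7 + 40778) = √(√(-2086 + 49*31)/7 + 40778) = √(√(-2086 + 1519)/7 + 40778) = √(√(-567)/7 + 40778) = √((9*I*√7)/7 + 40778) = √(9*I*√7/7 + 40778) = √(40778 + 9*I*√7/7)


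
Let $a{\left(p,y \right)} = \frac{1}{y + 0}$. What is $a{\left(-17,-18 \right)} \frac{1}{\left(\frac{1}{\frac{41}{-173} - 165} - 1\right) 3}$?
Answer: $\frac{14293}{776493} \approx 0.018407$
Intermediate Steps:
$a{\left(p,y \right)} = \frac{1}{y}$
$a{\left(-17,-18 \right)} \frac{1}{\left(\frac{1}{\frac{41}{-173} - 165} - 1\right) 3} = \frac{\frac{1}{\frac{1}{\frac{41}{-173} - 165} - 1} \cdot \frac{1}{3}}{-18} = - \frac{\frac{1}{\frac{1}{41 \left(- \frac{1}{173}\right) - 165} - 1} \cdot \frac{1}{3}}{18} = - \frac{\frac{1}{\frac{1}{- \frac{41}{173} - 165} - 1} \cdot \frac{1}{3}}{18} = - \frac{\frac{1}{\frac{1}{- \frac{28586}{173}} - 1} \cdot \frac{1}{3}}{18} = - \frac{\frac{1}{- \frac{173}{28586} - 1} \cdot \frac{1}{3}}{18} = - \frac{\frac{1}{- \frac{28759}{28586}} \cdot \frac{1}{3}}{18} = - \frac{\left(- \frac{28586}{28759}\right) \frac{1}{3}}{18} = \left(- \frac{1}{18}\right) \left(- \frac{28586}{86277}\right) = \frac{14293}{776493}$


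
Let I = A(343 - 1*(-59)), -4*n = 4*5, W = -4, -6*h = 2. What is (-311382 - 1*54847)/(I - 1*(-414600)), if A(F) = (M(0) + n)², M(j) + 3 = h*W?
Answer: -3296061/3731800 ≈ -0.88324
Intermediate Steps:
h = -⅓ (h = -⅙*2 = -⅓ ≈ -0.33333)
M(j) = -5/3 (M(j) = -3 - ⅓*(-4) = -3 + 4/3 = -5/3)
n = -5 ≈ -5.0000
A(F) = 400/9 (A(F) = (-5/3 - 5)² = (-20/3)² = 400/9)
I = 400/9 ≈ 44.444
(-311382 - 1*54847)/(I - 1*(-414600)) = (-311382 - 1*54847)/(400/9 - 1*(-414600)) = (-311382 - 54847)/(400/9 + 414600) = -366229/3731800/9 = -366229*9/3731800 = -3296061/3731800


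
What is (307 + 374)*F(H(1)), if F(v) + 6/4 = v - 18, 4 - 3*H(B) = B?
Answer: -25197/2 ≈ -12599.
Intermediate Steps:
H(B) = 4/3 - B/3
F(v) = -39/2 + v (F(v) = -3/2 + (v - 18) = -3/2 + (-18 + v) = -39/2 + v)
(307 + 374)*F(H(1)) = (307 + 374)*(-39/2 + (4/3 - 1/3*1)) = 681*(-39/2 + (4/3 - 1/3)) = 681*(-39/2 + 1) = 681*(-37/2) = -25197/2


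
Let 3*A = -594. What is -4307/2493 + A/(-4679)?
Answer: -19658839/11664747 ≈ -1.6853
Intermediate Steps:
A = -198 (A = (⅓)*(-594) = -198)
-4307/2493 + A/(-4679) = -4307/2493 - 198/(-4679) = -4307*1/2493 - 198*(-1/4679) = -4307/2493 + 198/4679 = -19658839/11664747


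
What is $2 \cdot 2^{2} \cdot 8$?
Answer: $64$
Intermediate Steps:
$2 \cdot 2^{2} \cdot 8 = 2 \cdot 4 \cdot 8 = 8 \cdot 8 = 64$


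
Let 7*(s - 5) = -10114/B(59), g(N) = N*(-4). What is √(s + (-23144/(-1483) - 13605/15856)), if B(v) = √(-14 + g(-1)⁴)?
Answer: √(4046298102948271093 - 13456535841854721616*√2)/452653124 ≈ 8.5517*I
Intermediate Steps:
g(N) = -4*N
B(v) = 11*√2 (B(v) = √(-14 + (-4*(-1))⁴) = √(-14 + 4⁴) = √(-14 + 256) = √242 = 11*√2)
s = 5 - 5057*√2/77 (s = 5 + (-10114*√2/22)/7 = 5 + (-5057*√2/11)/7 = 5 - 5057*√2/77 ≈ -87.879)
√(s + (-23144/(-1483) - 13605/15856)) = √((5 - 5057*√2/77) + (-23144/(-1483) - 13605/15856)) = √((5 - 5057*√2/77) + (-23144*(-1/1483) - 13605*1/15856)) = √((5 - 5057*√2/77) + (23144/1483 - 13605/15856)) = √((5 - 5057*√2/77) + 346795049/23514448) = √(464367289/23514448 - 5057*√2/77)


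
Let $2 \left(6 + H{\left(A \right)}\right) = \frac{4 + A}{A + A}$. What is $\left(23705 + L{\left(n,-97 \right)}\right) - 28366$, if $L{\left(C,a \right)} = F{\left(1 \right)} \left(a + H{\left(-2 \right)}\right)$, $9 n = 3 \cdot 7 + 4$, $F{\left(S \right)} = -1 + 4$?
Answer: $- \frac{19883}{4} \approx -4970.8$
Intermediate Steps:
$F{\left(S \right)} = 3$
$H{\left(A \right)} = -6 + \frac{4 + A}{4 A}$ ($H{\left(A \right)} = -6 + \frac{\left(4 + A\right) \frac{1}{A + A}}{2} = -6 + \frac{\left(4 + A\right) \frac{1}{2 A}}{2} = -6 + \frac{\frac{1}{2} \frac{1}{A} \left(4 + A\right)}{2} = -6 + \frac{4 + A}{4 A}$)
$n = \frac{25}{9}$ ($n = \frac{3 \cdot 7 + 4}{9} = \frac{21 + 4}{9} = \frac{1}{9} \cdot 25 = \frac{25}{9} \approx 2.7778$)
$L{\left(C,a \right)} = - \frac{75}{4} + 3 a$ ($L{\left(C,a \right)} = 3 \left(a - \left(\frac{23}{4} - \frac{1}{-2}\right)\right) = 3 \left(a - \frac{25}{4}\right) = 3 \left(- \frac{25}{4} + a\right) = - \frac{75}{4} + 3 a$)
$\left(23705 + L{\left(n,-97 \right)}\right) - 28366 = \left(23705 + \left(- \frac{75}{4} + 3 \left(-97\right)\right)\right) - 28366 = \left(23705 - \frac{1239}{4}\right) - 28366 = \frac{93581}{4} - 28366 = - \frac{19883}{4}$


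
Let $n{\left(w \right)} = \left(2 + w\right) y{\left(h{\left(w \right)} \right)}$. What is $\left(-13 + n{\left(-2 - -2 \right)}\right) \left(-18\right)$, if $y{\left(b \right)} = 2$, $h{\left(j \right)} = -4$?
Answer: $162$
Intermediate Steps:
$n{\left(w \right)} = 4 + 2 w$ ($n{\left(w \right)} = \left(2 + w\right) 2 = 4 + 2 w$)
$\left(-13 + n{\left(-2 - -2 \right)}\right) \left(-18\right) = \left(-13 + \left(4 + 2 \left(-2 - -2\right)\right)\right) \left(-18\right) = \left(-13 + \left(4 + 2 \left(-2 + 2\right)\right)\right) \left(-18\right) = \left(-13 + \left(4 + 2 \cdot 0\right)\right) \left(-18\right) = \left(-13 + \left(4 + 0\right)\right) \left(-18\right) = \left(-13 + 4\right) \left(-18\right) = \left(-9\right) \left(-18\right) = 162$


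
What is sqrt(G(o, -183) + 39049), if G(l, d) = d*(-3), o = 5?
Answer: sqrt(39598) ≈ 198.99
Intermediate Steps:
G(l, d) = -3*d
sqrt(G(o, -183) + 39049) = sqrt(-3*(-183) + 39049) = sqrt(549 + 39049) = sqrt(39598)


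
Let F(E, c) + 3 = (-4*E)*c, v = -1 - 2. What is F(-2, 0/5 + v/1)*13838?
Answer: -373626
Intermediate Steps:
v = -3
F(E, c) = -3 - 4*E*c (F(E, c) = -3 + (-4*E)*c = -3 - 4*E*c)
F(-2, 0/5 + v/1)*13838 = (-3 - 4*(-2)*(0/5 - 3/1))*13838 = (-3 - 4*(-2)*(0*(1/5) - 3*1))*13838 = (-3 - 4*(-2)*(0 - 3))*13838 = (-3 - 4*(-2)*(-3))*13838 = (-3 - 24)*13838 = -27*13838 = -373626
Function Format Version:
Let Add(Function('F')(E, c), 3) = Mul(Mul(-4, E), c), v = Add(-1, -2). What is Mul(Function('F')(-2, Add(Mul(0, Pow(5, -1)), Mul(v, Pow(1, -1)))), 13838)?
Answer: -373626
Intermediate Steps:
v = -3
Function('F')(E, c) = Add(-3, Mul(-4, E, c)) (Function('F')(E, c) = Add(-3, Mul(Mul(-4, E), c)) = Add(-3, Mul(-4, E, c)))
Mul(Function('F')(-2, Add(Mul(0, Pow(5, -1)), Mul(v, Pow(1, -1)))), 13838) = Mul(Add(-3, Mul(-4, -2, Add(Mul(0, Pow(5, -1)), Mul(-3, Pow(1, -1))))), 13838) = Mul(Add(-3, Mul(-4, -2, Add(Mul(0, Rational(1, 5)), Mul(-3, 1)))), 13838) = Mul(Add(-3, Mul(-4, -2, Add(0, -3))), 13838) = Mul(Add(-3, Mul(-4, -2, -3)), 13838) = Mul(Add(-3, -24), 13838) = Mul(-27, 13838) = -373626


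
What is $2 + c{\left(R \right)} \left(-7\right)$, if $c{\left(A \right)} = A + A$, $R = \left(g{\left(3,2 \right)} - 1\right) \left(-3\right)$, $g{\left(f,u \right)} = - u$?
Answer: $-124$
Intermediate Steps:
$R = 9$ ($R = \left(\left(-1\right) 2 - 1\right) \left(-3\right) = \left(-2 - 1\right) \left(-3\right) = \left(-3\right) \left(-3\right) = 9$)
$c{\left(A \right)} = 2 A$
$2 + c{\left(R \right)} \left(-7\right) = 2 + 2 \cdot 9 \left(-7\right) = 2 + 18 \left(-7\right) = 2 - 126 = -124$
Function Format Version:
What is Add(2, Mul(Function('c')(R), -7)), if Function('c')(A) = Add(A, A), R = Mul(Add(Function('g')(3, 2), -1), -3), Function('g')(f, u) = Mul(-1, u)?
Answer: -124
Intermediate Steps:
R = 9 (R = Mul(Add(Mul(-1, 2), -1), -3) = Mul(Add(-2, -1), -3) = Mul(-3, -3) = 9)
Function('c')(A) = Mul(2, A)
Add(2, Mul(Function('c')(R), -7)) = Add(2, Mul(Mul(2, 9), -7)) = Add(2, Mul(18, -7)) = Add(2, -126) = -124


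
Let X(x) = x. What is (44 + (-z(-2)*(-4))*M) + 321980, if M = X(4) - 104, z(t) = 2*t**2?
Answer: 318824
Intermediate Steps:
M = -100 (M = 4 - 104 = -100)
(44 + (-z(-2)*(-4))*M) + 321980 = (44 + (-2*(-2)**2*(-4))*(-100)) + 321980 = (44 + (-2*4*(-4))*(-100)) + 321980 = (44 + (-1*8*(-4))*(-100)) + 321980 = (44 - 8*(-4)*(-100)) + 321980 = (44 + 32*(-100)) + 321980 = (44 - 3200) + 321980 = -3156 + 321980 = 318824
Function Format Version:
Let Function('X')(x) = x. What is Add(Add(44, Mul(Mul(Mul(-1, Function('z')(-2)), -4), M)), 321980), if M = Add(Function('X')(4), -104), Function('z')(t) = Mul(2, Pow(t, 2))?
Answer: 318824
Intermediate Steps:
M = -100 (M = Add(4, -104) = -100)
Add(Add(44, Mul(Mul(Mul(-1, Function('z')(-2)), -4), M)), 321980) = Add(Add(44, Mul(Mul(Mul(-1, Mul(2, Pow(-2, 2))), -4), -100)), 321980) = Add(Add(44, Mul(Mul(Mul(-1, Mul(2, 4)), -4), -100)), 321980) = Add(Add(44, Mul(Mul(Mul(-1, 8), -4), -100)), 321980) = Add(Add(44, Mul(Mul(-8, -4), -100)), 321980) = Add(Add(44, Mul(32, -100)), 321980) = Add(Add(44, -3200), 321980) = Add(-3156, 321980) = 318824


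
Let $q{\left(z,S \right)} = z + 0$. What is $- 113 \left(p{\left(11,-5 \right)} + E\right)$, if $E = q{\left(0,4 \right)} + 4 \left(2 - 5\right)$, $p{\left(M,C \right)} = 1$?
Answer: $1243$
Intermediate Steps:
$q{\left(z,S \right)} = z$
$E = -12$ ($E = 0 + 4 \left(2 - 5\right) = 0 + 4 \left(-3\right) = 0 - 12 = -12$)
$- 113 \left(p{\left(11,-5 \right)} + E\right) = - 113 \left(1 - 12\right) = \left(-113\right) \left(-11\right) = 1243$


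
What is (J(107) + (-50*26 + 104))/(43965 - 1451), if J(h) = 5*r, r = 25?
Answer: -1071/42514 ≈ -0.025192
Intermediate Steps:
J(h) = 125 (J(h) = 5*25 = 125)
(J(107) + (-50*26 + 104))/(43965 - 1451) = (125 + (-50*26 + 104))/(43965 - 1451) = (125 + (-1300 + 104))/42514 = (125 - 1196)*(1/42514) = -1071*1/42514 = -1071/42514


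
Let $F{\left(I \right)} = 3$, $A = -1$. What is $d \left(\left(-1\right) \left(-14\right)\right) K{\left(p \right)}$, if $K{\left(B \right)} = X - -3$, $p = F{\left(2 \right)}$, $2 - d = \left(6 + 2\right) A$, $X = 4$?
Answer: $980$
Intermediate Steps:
$d = 10$ ($d = 2 - \left(6 + 2\right) \left(-1\right) = 2 - 8 \left(-1\right) = 2 - -8 = 2 + 8 = 10$)
$p = 3$
$K{\left(B \right)} = 7$ ($K{\left(B \right)} = 4 - -3 = 4 + 3 = 7$)
$d \left(\left(-1\right) \left(-14\right)\right) K{\left(p \right)} = 10 \left(\left(-1\right) \left(-14\right)\right) 7 = 10 \cdot 14 \cdot 7 = 140 \cdot 7 = 980$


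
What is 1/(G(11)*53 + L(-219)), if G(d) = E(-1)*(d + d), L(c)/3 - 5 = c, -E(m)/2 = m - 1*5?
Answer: 1/13350 ≈ 7.4906e-5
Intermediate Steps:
E(m) = 10 - 2*m (E(m) = -2*(m - 1*5) = -2*(m - 5) = -2*(-5 + m) = 10 - 2*m)
L(c) = 15 + 3*c
G(d) = 24*d (G(d) = (10 - 2*(-1))*(d + d) = (10 + 2)*(2*d) = 12*(2*d) = 24*d)
1/(G(11)*53 + L(-219)) = 1/((24*11)*53 + (15 + 3*(-219))) = 1/(264*53 + (15 - 657)) = 1/(13992 - 642) = 1/13350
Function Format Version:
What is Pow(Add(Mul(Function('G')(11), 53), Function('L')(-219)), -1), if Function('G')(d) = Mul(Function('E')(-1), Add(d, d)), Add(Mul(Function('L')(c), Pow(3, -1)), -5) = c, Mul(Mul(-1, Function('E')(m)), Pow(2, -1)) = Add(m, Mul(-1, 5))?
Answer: Rational(1, 13350) ≈ 7.4906e-5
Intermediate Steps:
Function('E')(m) = Add(10, Mul(-2, m)) (Function('E')(m) = Mul(-2, Add(m, Mul(-1, 5))) = Mul(-2, Add(m, -5)) = Mul(-2, Add(-5, m)) = Add(10, Mul(-2, m)))
Function('L')(c) = Add(15, Mul(3, c))
Function('G')(d) = Mul(24, d) (Function('G')(d) = Mul(Add(10, Mul(-2, -1)), Add(d, d)) = Mul(Add(10, 2), Mul(2, d)) = Mul(12, Mul(2, d)) = Mul(24, d))
Pow(Add(Mul(Function('G')(11), 53), Function('L')(-219)), -1) = Pow(Add(Mul(Mul(24, 11), 53), Add(15, Mul(3, -219))), -1) = Pow(Add(Mul(264, 53), Add(15, -657)), -1) = Pow(Add(13992, -642), -1) = Pow(13350, -1) = Rational(1, 13350)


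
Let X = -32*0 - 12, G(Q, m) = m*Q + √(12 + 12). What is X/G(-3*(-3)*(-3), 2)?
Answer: 54/241 + 2*√6/241 ≈ 0.24439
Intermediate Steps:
G(Q, m) = 2*√6 + Q*m (G(Q, m) = Q*m + √24 = Q*m + 2*√6 = 2*√6 + Q*m)
X = -12 (X = -4*0 - 12 = 0 - 12 = -12)
X/G(-3*(-3)*(-3), 2) = -12/(2*√6 + (-3*(-3)*(-3))*2) = -12/(2*√6 + (9*(-3))*2) = -12/(2*√6 - 27*2) = -12/(2*√6 - 54) = -12/(-54 + 2*√6)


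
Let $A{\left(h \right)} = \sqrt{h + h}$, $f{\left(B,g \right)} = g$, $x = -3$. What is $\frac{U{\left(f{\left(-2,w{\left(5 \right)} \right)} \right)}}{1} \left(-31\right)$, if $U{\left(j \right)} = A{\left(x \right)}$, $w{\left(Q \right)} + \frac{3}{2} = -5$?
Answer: $- 31 i \sqrt{6} \approx - 75.934 i$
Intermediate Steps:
$w{\left(Q \right)} = - \frac{13}{2}$ ($w{\left(Q \right)} = - \frac{3}{2} - 5 = - \frac{13}{2}$)
$A{\left(h \right)} = \sqrt{2} \sqrt{h}$ ($A{\left(h \right)} = \sqrt{2 h} = \sqrt{2} \sqrt{h}$)
$U{\left(j \right)} = i \sqrt{6}$ ($U{\left(j \right)} = \sqrt{2} \sqrt{-3} = \sqrt{2} i \sqrt{3} = i \sqrt{6}$)
$\frac{U{\left(f{\left(-2,w{\left(5 \right)} \right)} \right)}}{1} \left(-31\right) = \frac{i \sqrt{6}}{1} \left(-31\right) = i \sqrt{6} \cdot 1 \left(-31\right) = i \sqrt{6} \left(-31\right) = - 31 i \sqrt{6}$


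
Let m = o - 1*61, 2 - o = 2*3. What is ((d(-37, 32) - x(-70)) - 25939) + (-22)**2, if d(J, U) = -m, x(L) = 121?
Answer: -25511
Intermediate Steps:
o = -4 (o = 2 - 2*3 = 2 - 1*6 = 2 - 6 = -4)
m = -65 (m = -4 - 1*61 = -4 - 61 = -65)
d(J, U) = 65 (d(J, U) = -1*(-65) = 65)
((d(-37, 32) - x(-70)) - 25939) + (-22)**2 = ((65 - 1*121) - 25939) + (-22)**2 = ((65 - 121) - 25939) + 484 = (-56 - 25939) + 484 = -25995 + 484 = -25511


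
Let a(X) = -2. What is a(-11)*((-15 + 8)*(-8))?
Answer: -112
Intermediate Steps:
a(-11)*((-15 + 8)*(-8)) = -2*(-15 + 8)*(-8) = -(-14)*(-8) = -2*56 = -112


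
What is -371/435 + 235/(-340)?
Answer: -45673/29580 ≈ -1.5441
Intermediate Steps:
-371/435 + 235/(-340) = -371*1/435 + 235*(-1/340) = -371/435 - 47/68 = -45673/29580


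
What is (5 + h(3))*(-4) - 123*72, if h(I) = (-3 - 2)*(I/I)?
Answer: -8856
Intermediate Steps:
h(I) = -5 (h(I) = -5*1 = -5)
(5 + h(3))*(-4) - 123*72 = (5 - 5)*(-4) - 123*72 = 0*(-4) - 8856 = 0 - 8856 = -8856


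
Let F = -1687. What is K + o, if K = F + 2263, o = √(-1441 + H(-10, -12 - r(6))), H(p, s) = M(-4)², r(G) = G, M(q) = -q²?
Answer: 576 + I*√1185 ≈ 576.0 + 34.424*I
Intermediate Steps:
H(p, s) = 256 (H(p, s) = (-1*(-4)²)² = (-1*16)² = (-16)² = 256)
o = I*√1185 (o = √(-1441 + 256) = √(-1185) = I*√1185 ≈ 34.424*I)
K = 576 (K = -1687 + 2263 = 576)
K + o = 576 + I*√1185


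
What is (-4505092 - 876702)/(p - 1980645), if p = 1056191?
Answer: 2690897/462227 ≈ 5.8216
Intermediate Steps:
(-4505092 - 876702)/(p - 1980645) = (-4505092 - 876702)/(1056191 - 1980645) = -5381794/(-924454) = -5381794*(-1/924454) = 2690897/462227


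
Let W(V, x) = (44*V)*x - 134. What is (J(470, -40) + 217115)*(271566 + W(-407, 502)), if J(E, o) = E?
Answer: -1896989582640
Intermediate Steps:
W(V, x) = -134 + 44*V*x (W(V, x) = 44*V*x - 134 = -134 + 44*V*x)
(J(470, -40) + 217115)*(271566 + W(-407, 502)) = (470 + 217115)*(271566 + (-134 + 44*(-407)*502)) = 217585*(271566 + (-134 - 8989816)) = 217585*(271566 - 8989950) = 217585*(-8718384) = -1896989582640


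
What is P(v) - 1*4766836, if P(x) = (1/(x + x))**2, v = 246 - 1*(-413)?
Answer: -8280585219663/1737124 ≈ -4.7668e+6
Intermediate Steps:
v = 659 (v = 246 + 413 = 659)
P(x) = 1/(4*x**2) (P(x) = (1/(2*x))**2 = 1/(4*x**2))
P(v) - 1*4766836 = (1/4)/659**2 - 1*4766836 = (1/4)*(1/434281) - 4766836 = 1/1737124 - 4766836 = -8280585219663/1737124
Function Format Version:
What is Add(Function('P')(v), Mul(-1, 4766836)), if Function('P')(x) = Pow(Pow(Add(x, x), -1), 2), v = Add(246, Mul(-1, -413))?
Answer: Rational(-8280585219663, 1737124) ≈ -4.7668e+6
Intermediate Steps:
v = 659 (v = Add(246, 413) = 659)
Function('P')(x) = Mul(Rational(1, 4), Pow(x, -2)) (Function('P')(x) = Pow(Pow(Mul(2, x), -1), 2) = Pow(Mul(Rational(1, 2), Pow(x, -1)), 2) = Mul(Rational(1, 4), Pow(x, -2)))
Add(Function('P')(v), Mul(-1, 4766836)) = Add(Mul(Rational(1, 4), Pow(659, -2)), Mul(-1, 4766836)) = Add(Mul(Rational(1, 4), Rational(1, 434281)), -4766836) = Add(Rational(1, 1737124), -4766836) = Rational(-8280585219663, 1737124)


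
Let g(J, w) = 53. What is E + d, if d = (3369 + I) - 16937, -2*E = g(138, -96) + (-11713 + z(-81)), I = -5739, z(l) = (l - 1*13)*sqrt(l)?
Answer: -13477 + 423*I ≈ -13477.0 + 423.0*I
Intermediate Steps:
z(l) = sqrt(l)*(-13 + l) (z(l) = (l - 13)*sqrt(l) = (-13 + l)*sqrt(l) = sqrt(l)*(-13 + l))
E = 5830 + 423*I (E = -(53 + (-11713 + sqrt(-81)*(-13 - 81)))/2 = -(53 + (-11713 + (9*I)*(-94)))/2 = -(53 + (-11713 - 846*I))/2 = -(-11660 - 846*I)/2 = 5830 + 423*I ≈ 5830.0 + 423.0*I)
d = -19307 (d = (3369 - 5739) - 16937 = -2370 - 16937 = -19307)
E + d = (5830 + 423*I) - 19307 = -13477 + 423*I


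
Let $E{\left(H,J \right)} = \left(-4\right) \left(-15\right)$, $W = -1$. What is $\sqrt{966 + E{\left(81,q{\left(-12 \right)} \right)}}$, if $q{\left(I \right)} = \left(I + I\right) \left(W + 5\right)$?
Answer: $3 \sqrt{114} \approx 32.031$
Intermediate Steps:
$q{\left(I \right)} = 8 I$ ($q{\left(I \right)} = \left(I + I\right) \left(-1 + 5\right) = 2 I 4 = 8 I$)
$E{\left(H,J \right)} = 60$
$\sqrt{966 + E{\left(81,q{\left(-12 \right)} \right)}} = \sqrt{966 + 60} = \sqrt{1026} = 3 \sqrt{114}$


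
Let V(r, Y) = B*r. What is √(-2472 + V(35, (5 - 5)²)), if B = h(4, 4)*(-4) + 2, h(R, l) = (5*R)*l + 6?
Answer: I*√14442 ≈ 120.17*I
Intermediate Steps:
h(R, l) = 6 + 5*R*l (h(R, l) = 5*R*l + 6 = 6 + 5*R*l)
B = -342 (B = (6 + 5*4*4)*(-4) + 2 = (6 + 80)*(-4) + 2 = 86*(-4) + 2 = -344 + 2 = -342)
V(r, Y) = -342*r
√(-2472 + V(35, (5 - 5)²)) = √(-2472 - 342*35) = √(-2472 - 11970) = √(-14442) = I*√14442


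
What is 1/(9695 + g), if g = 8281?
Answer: 1/17976 ≈ 5.5630e-5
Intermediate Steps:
1/(9695 + g) = 1/(9695 + 8281) = 1/17976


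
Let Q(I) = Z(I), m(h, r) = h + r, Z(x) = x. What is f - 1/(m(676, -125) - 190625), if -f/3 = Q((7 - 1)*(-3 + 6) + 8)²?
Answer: -385470071/190074 ≈ -2028.0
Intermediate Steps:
Q(I) = I
f = -2028 (f = -3*((7 - 1)*(-3 + 6) + 8)² = -3*(6*3 + 8)² = -3*(18 + 8)² = -3*26² = -3*676 = -2028)
f - 1/(m(676, -125) - 190625) = -2028 - 1/((676 - 125) - 190625) = -2028 - 1/(551 - 190625) = -2028 - 1/(-190074) = -2028 - 1*(-1/190074) = -2028 + 1/190074 = -385470071/190074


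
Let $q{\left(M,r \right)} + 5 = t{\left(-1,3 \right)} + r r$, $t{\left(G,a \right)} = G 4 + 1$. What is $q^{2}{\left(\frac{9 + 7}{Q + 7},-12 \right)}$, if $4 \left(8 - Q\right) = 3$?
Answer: $18496$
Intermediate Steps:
$Q = \frac{29}{4}$ ($Q = 8 - \frac{3}{4} = \frac{29}{4} \approx 7.25$)
$t{\left(G,a \right)} = 1 + 4 G$ ($t{\left(G,a \right)} = 4 G + 1 = 1 + 4 G$)
$q{\left(M,r \right)} = -8 + r^{2}$ ($q{\left(M,r \right)} = -5 + \left(\left(1 + 4 \left(-1\right)\right) + r r\right) = -5 + \left(\left(1 - 4\right) + r^{2}\right) = -5 + \left(-3 + r^{2}\right) = -8 + r^{2}$)
$q^{2}{\left(\frac{9 + 7}{Q + 7},-12 \right)} = \left(-8 + \left(-12\right)^{2}\right)^{2} = \left(-8 + 144\right)^{2} = 136^{2} = 18496$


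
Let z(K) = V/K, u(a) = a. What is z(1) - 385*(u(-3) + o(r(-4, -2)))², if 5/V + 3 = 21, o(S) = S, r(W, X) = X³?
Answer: -838525/18 ≈ -46585.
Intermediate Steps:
V = 5/18 (V = 5/(-3 + 21) = 5/18 ≈ 0.27778)
z(K) = 5/(18*K)
z(1) - 385*(u(-3) + o(r(-4, -2)))² = (5/18)/1 - 385*(-3 + (-2)³)² = (5/18)*1 - 385*(-3 - 8)² = 5/18 - 385*(-11)² = 5/18 - 385*121 = 5/18 - 46585 = -838525/18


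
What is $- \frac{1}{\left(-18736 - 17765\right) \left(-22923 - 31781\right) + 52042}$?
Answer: $- \frac{1}{1996802746} \approx -5.008 \cdot 10^{-10}$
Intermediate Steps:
$- \frac{1}{\left(-18736 - 17765\right) \left(-22923 - 31781\right) + 52042} = - \frac{1}{\left(-18736 - 17765\right) \left(-54704\right) + 52042} = - \frac{1}{\left(-36501\right) \left(-54704\right) + 52042} = - \frac{1}{1996750704 + 52042} = - \frac{1}{1996802746}$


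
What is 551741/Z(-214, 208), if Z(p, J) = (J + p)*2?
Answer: -551741/12 ≈ -45978.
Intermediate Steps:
Z(p, J) = 2*J + 2*p
551741/Z(-214, 208) = 551741/(2*208 + 2*(-214)) = 551741/(416 - 428) = 551741/(-12) = 551741*(-1/12) = -551741/12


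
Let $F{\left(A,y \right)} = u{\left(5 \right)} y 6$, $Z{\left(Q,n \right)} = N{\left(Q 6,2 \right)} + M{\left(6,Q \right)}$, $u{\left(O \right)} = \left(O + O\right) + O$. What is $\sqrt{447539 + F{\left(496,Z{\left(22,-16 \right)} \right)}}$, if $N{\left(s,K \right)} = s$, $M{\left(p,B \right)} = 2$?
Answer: $\sqrt{459599} \approx 677.94$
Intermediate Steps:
$u{\left(O \right)} = 3 O$ ($u{\left(O \right)} = 2 O + O = 3 O$)
$Z{\left(Q,n \right)} = 2 + 6 Q$ ($Z{\left(Q,n \right)} = Q 6 + 2 = 6 Q + 2 = 2 + 6 Q$)
$F{\left(A,y \right)} = 90 y$ ($F{\left(A,y \right)} = 3 \cdot 5 y 6 = 15 y 6 = 90 y$)
$\sqrt{447539 + F{\left(496,Z{\left(22,-16 \right)} \right)}} = \sqrt{447539 + 90 \left(2 + 6 \cdot 22\right)} = \sqrt{447539 + 90 \left(2 + 132\right)} = \sqrt{447539 + 90 \cdot 134} = \sqrt{447539 + 12060} = \sqrt{459599}$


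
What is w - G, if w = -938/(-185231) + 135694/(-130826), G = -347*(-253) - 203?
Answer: -1061273857128227/12116515403 ≈ -87589.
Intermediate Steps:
G = 87588 (G = 87791 - 203 = 87588)
w = -12506010263/12116515403 (w = -938*(-1/185231) + 135694*(-1/130826) = 938/185231 - 67847/65413 = -12506010263/12116515403 ≈ -1.0321)
w - G = -12506010263/12116515403 - 1*87588 = -12506010263/12116515403 - 87588 = -1061273857128227/12116515403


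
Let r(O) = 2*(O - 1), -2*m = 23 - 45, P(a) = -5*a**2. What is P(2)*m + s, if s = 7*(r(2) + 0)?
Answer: -206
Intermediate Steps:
m = 11 (m = -(23 - 45)/2 = -1/2*(-22) = 11)
r(O) = -2 + 2*O (r(O) = 2*(-1 + O) = -2 + 2*O)
s = 14 (s = 7*((-2 + 2*2) + 0) = 7*((-2 + 4) + 0) = 7*(2 + 0) = 7*2 = 14)
P(2)*m + s = -5*2**2*11 + 14 = -5*4*11 + 14 = -20*11 + 14 = -220 + 14 = -206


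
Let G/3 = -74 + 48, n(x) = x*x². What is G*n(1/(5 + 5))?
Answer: -39/500 ≈ -0.078000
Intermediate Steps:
n(x) = x³
G = -78 (G = 3*(-74 + 48) = 3*(-26) = -78)
G*n(1/(5 + 5)) = -78/(5 + 5)³ = -78*(1/10)³ = -78*(⅒)³ = -78*1/1000 = -39/500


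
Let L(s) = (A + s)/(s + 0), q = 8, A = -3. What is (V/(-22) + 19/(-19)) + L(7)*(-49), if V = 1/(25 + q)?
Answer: -21055/726 ≈ -29.001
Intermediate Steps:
V = 1/33 (V = 1/(25 + 8) = 1/33 ≈ 0.030303)
L(s) = (-3 + s)/s (L(s) = (-3 + s)/(s + 0) = (-3 + s)/s)
(V/(-22) + 19/(-19)) + L(7)*(-49) = ((1/33)/(-22) + 19/(-19)) + ((-3 + 7)/7)*(-49) = ((1/33)*(-1/22) + 19*(-1/19)) + ((1/7)*4)*(-49) = (-1/726 - 1) + (4/7)*(-49) = -727/726 - 28 = -21055/726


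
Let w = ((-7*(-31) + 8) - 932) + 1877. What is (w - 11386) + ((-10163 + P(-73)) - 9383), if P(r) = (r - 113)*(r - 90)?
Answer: 556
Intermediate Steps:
P(r) = (-113 + r)*(-90 + r)
w = 1170 (w = ((217 + 8) - 932) + 1877 = (225 - 932) + 1877 = -707 + 1877 = 1170)
(w - 11386) + ((-10163 + P(-73)) - 9383) = (1170 - 11386) + ((-10163 + (10170 + (-73)² - 203*(-73))) - 9383) = -10216 + ((-10163 + (10170 + 5329 + 14819)) - 9383) = -10216 + ((-10163 + 30318) - 9383) = -10216 + (20155 - 9383) = -10216 + 10772 = 556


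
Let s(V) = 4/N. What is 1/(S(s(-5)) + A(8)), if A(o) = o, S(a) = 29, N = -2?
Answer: 1/37 ≈ 0.027027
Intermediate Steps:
s(V) = -2 (s(V) = 4/(-2) = 4*(-½) = -2)
1/(S(s(-5)) + A(8)) = 1/(29 + 8) = 1/37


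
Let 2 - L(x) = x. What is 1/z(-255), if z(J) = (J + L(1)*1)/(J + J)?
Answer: 255/127 ≈ 2.0079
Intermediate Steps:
L(x) = 2 - x
z(J) = (1 + J)/(2*J) (z(J) = (J + (2 - 1*1)*1)/(J + J) = (J + (2 - 1)*1)/((2*J)) = (J + 1*1)*(1/(2*J)) = (J + 1)*(1/(2*J)) = (1 + J)*(1/(2*J)) = (1 + J)/(2*J))
1/z(-255) = 1/((½)*(1 - 255)/(-255)) = 1/((½)*(-1/255)*(-254)) = 1/(127/255) = 255/127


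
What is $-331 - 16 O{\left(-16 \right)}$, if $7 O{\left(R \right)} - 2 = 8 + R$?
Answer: $- \frac{2221}{7} \approx -317.29$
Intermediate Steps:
$O{\left(R \right)} = \frac{10}{7} + \frac{R}{7}$ ($O{\left(R \right)} = \frac{2}{7} + \frac{8 + R}{7} = \frac{2}{7} + \left(\frac{8}{7} + \frac{R}{7}\right) = \frac{10}{7} + \frac{R}{7}$)
$-331 - 16 O{\left(-16 \right)} = -331 - 16 \left(\frac{10}{7} + \frac{1}{7} \left(-16\right)\right) = -331 - 16 \left(\frac{10}{7} - \frac{16}{7}\right) = -331 - - \frac{96}{7} = -331 + \frac{96}{7} = - \frac{2221}{7}$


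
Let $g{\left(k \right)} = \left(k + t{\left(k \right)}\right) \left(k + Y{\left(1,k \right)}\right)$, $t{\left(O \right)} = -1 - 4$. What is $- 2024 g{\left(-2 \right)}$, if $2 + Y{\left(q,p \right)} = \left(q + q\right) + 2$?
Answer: $0$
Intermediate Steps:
$t{\left(O \right)} = -5$ ($t{\left(O \right)} = -1 - 4 = -5$)
$Y{\left(q,p \right)} = 2 q$ ($Y{\left(q,p \right)} = -2 + \left(\left(q + q\right) + 2\right) = -2 + \left(2 q + 2\right) = -2 + \left(2 + 2 q\right) = 2 q$)
$g{\left(k \right)} = \left(-5 + k\right) \left(2 + k\right)$ ($g{\left(k \right)} = \left(k - 5\right) \left(k + 2 \cdot 1\right) = \left(-5 + k\right) \left(k + 2\right) = \left(-5 + k\right) \left(2 + k\right)$)
$- 2024 g{\left(-2 \right)} = - 2024 \left(-10 + \left(-2\right)^{2} - -6\right) = - 2024 \left(-10 + 4 + 6\right) = \left(-2024\right) 0 = 0$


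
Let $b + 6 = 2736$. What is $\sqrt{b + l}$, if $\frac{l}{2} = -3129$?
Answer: $42 i \sqrt{2} \approx 59.397 i$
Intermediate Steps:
$l = -6258$ ($l = 2 \left(-3129\right) = -6258$)
$b = 2730$ ($b = -6 + 2736 = 2730$)
$\sqrt{b + l} = \sqrt{2730 - 6258} = \sqrt{-3528} = 42 i \sqrt{2}$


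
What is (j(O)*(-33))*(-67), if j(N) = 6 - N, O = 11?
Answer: -11055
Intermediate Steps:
(j(O)*(-33))*(-67) = ((6 - 1*11)*(-33))*(-67) = ((6 - 11)*(-33))*(-67) = -5*(-33)*(-67) = 165*(-67) = -11055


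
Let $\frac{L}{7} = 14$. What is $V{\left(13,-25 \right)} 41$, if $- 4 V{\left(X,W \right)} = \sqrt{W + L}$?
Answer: $- \frac{41 \sqrt{73}}{4} \approx -87.576$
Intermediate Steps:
$L = 98$ ($L = 7 \cdot 14 = 98$)
$V{\left(X,W \right)} = - \frac{\sqrt{98 + W}}{4}$ ($V{\left(X,W \right)} = - \frac{\sqrt{W + 98}}{4} = - \frac{\sqrt{98 + W}}{4}$)
$V{\left(13,-25 \right)} 41 = - \frac{\sqrt{98 - 25}}{4} \cdot 41 = - \frac{\sqrt{73}}{4} \cdot 41 = - \frac{41 \sqrt{73}}{4}$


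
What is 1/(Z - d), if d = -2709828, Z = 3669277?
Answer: 1/6379105 ≈ 1.5676e-7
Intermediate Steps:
1/(Z - d) = 1/(3669277 - 1*(-2709828)) = 1/(3669277 + 2709828) = 1/6379105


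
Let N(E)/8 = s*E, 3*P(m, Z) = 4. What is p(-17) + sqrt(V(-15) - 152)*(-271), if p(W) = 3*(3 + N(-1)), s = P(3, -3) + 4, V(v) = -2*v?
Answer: -119 - 271*I*sqrt(122) ≈ -119.0 - 2993.3*I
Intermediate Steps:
P(m, Z) = 4/3 (P(m, Z) = (1/3)*4 = 4/3)
s = 16/3 (s = 4/3 + 4 = 16/3 ≈ 5.3333)
N(E) = 128*E/3 (N(E) = 8*(16*E/3) = 128*E/3)
p(W) = -119 (p(W) = 3*(3 + (128/3)*(-1)) = 3*(3 - 128/3) = 3*(-119/3) = -119)
p(-17) + sqrt(V(-15) - 152)*(-271) = -119 + sqrt(-2*(-15) - 152)*(-271) = -119 + sqrt(30 - 152)*(-271) = -119 + sqrt(-122)*(-271) = -119 + (I*sqrt(122))*(-271) = -119 - 271*I*sqrt(122)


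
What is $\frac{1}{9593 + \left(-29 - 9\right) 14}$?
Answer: $\frac{1}{9061} \approx 0.00011036$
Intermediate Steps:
$\frac{1}{9593 + \left(-29 - 9\right) 14} = \frac{1}{9593 - 532} = \frac{1}{9061}$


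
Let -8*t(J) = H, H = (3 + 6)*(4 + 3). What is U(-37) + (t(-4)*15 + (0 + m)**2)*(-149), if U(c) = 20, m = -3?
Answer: 130237/8 ≈ 16280.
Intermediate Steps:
H = 63 (H = 9*7 = 63)
t(J) = -63/8 (t(J) = -1/8*63 = -63/8)
U(-37) + (t(-4)*15 + (0 + m)**2)*(-149) = 20 + (-63/8*15 + (0 - 3)**2)*(-149) = 20 + (-945/8 + (-3)**2)*(-149) = 20 + (-945/8 + 9)*(-149) = 20 - 873/8*(-149) = 20 + 130077/8 = 130237/8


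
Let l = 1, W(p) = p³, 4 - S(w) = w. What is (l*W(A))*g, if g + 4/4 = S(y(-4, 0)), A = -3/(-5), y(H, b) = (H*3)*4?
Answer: 1377/125 ≈ 11.016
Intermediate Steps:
y(H, b) = 12*H (y(H, b) = (3*H)*4 = 12*H)
A = ⅗ (A = -3*(-⅕) = ⅗ ≈ 0.60000)
S(w) = 4 - w
g = 51 (g = -1 + (4 - 12*(-4)) = -1 + (4 - 1*(-48)) = -1 + (4 + 48) = -1 + 52 = 51)
(l*W(A))*g = (1*(⅗)³)*51 = (1*(27/125))*51 = (27/125)*51 = 1377/125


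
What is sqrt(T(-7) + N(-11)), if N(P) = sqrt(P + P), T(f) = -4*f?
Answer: sqrt(28 + I*sqrt(22)) ≈ 5.3099 + 0.44167*I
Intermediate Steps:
N(P) = sqrt(2)*sqrt(P) (N(P) = sqrt(2*P) = sqrt(2)*sqrt(P))
sqrt(T(-7) + N(-11)) = sqrt(-4*(-7) + sqrt(2)*sqrt(-11)) = sqrt(28 + sqrt(2)*(I*sqrt(11))) = sqrt(28 + I*sqrt(22))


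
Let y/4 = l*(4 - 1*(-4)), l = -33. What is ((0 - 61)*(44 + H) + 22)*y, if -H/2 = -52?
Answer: 9510336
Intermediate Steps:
H = 104 (H = -2*(-52) = 104)
y = -1056 (y = 4*(-33*(4 - 1*(-4))) = 4*(-33*(4 + 4)) = 4*(-33*8) = 4*(-264) = -1056)
((0 - 61)*(44 + H) + 22)*y = ((0 - 61)*(44 + 104) + 22)*(-1056) = (-61*148 + 22)*(-1056) = (-9028 + 22)*(-1056) = -9006*(-1056) = 9510336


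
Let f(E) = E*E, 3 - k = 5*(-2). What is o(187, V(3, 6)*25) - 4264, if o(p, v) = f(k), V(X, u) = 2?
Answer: -4095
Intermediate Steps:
k = 13 (k = 3 - 5*(-2) = 3 - 1*(-10) = 3 + 10 = 13)
f(E) = E**2
o(p, v) = 169 (o(p, v) = 13**2 = 169)
o(187, V(3, 6)*25) - 4264 = 169 - 4264 = -4095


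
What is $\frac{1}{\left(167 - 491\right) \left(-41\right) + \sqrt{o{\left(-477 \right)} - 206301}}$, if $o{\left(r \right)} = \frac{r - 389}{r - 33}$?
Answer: $\frac{1693710}{22525546801} - \frac{i \sqrt{13414612110}}{45051093602} \approx 7.5191 \cdot 10^{-5} - 2.5709 \cdot 10^{-6} i$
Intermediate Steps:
$o{\left(r \right)} = \frac{-389 + r}{-33 + r}$
$\frac{1}{\left(167 - 491\right) \left(-41\right) + \sqrt{o{\left(-477 \right)} - 206301}} = \frac{1}{\left(167 - 491\right) \left(-41\right) + \sqrt{\frac{-389 - 477}{-33 - 477} - 206301}} = \frac{1}{\left(-324\right) \left(-41\right) + \sqrt{\frac{1}{-510} \left(-866\right) - 206301}} = \frac{1}{13284 + \sqrt{\left(- \frac{1}{510}\right) \left(-866\right) - 206301}} = \frac{1}{13284 + \sqrt{\frac{433}{255} - 206301}} = \frac{1}{13284 + \sqrt{- \frac{52606322}{255}}} = \frac{1}{13284 + \frac{i \sqrt{13414612110}}{255}}$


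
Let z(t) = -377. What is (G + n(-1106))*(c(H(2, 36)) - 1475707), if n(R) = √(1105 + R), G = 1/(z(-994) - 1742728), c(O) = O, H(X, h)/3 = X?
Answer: 1475701/1743105 - 1475701*I ≈ 0.84659 - 1.4757e+6*I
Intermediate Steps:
H(X, h) = 3*X
G = -1/1743105 (G = 1/(-377 - 1742728) = 1/(-1743105) = -1/1743105 ≈ -5.7369e-7)
(G + n(-1106))*(c(H(2, 36)) - 1475707) = (-1/1743105 + √(1105 - 1106))*(3*2 - 1475707) = (-1/1743105 + √(-1))*(6 - 1475707) = (-1/1743105 + I)*(-1475701) = 1475701/1743105 - 1475701*I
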